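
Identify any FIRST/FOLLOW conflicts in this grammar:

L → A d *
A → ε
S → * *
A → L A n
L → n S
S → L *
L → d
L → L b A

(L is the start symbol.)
Nullable non-terminals: A.
FIRST sets used below: FIRST(L) = { 'd', 'n' }

A: nullable alternative(s) A → ε; FOLLOW(A) = { $, '*', 'b', 'd', 'n' }
  A → ε: FIRST \ {ε} = { } — this is the only nullable alternative, skip
  A → L A n: FIRST \ {ε} = { 'd', 'n' } — overlaps FOLLOW(A) on { 'd', 'n' }: CONFLICT

L, S have no nullable alternative, so no FIRST/FOLLOW check is needed there.

So the grammar has 1 FIRST/FOLLOW conflict (marked CONFLICT above).

Answer: Yes. A → L A n with FOLLOW(A) on { 'd', 'n' }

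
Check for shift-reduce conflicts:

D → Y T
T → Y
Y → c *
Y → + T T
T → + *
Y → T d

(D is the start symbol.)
Yes — I4: [T → Y .] vs [T → . + *]; I7: [D → Y T .] vs [Y → T . d]; I12: [Y → + T T .] vs [Y → T . d]

A shift-reduce conflict occurs when an LR(0) state has both:
  - a complete (reduce) item [A → α .] (dot at the end), and
  - a shift item [B → β . c γ] (dot before a terminal).

Augment with D' → D and build the canonical LR(0) collection (I0 = CLOSURE({[D' → . D]}), then GOTO on every symbol after a dot until no new states appear). It has 13 states:
  I0: { [D → . Y T], [D' → . D], [T → . + *], [T → . Y], [Y → . + T T], [Y → . T d], [Y → . c *] }  — shift
  I1: { [T → + . *], [T → . + *], [T → . Y], [Y → + . T T], [Y → . + T T], [Y → . T d], [Y → . c *] }  — shift
  I2: { [D' → D .] }  — accept
  I3: { [Y → T . d] }  — shift
  I4: { [D → Y . T], [T → . + *], [T → . Y], [T → Y .], [Y → . + T T], [Y → . T d], [Y → . c *] }  — shift, reduce
  I5: { [Y → c . *] }  — shift
  I6: { [Y → c * .] }  — reduce
  I7: { [D → Y T .], [Y → T . d] }  — shift, reduce
  I8: { [T → Y .] }  — reduce
  I9: { [Y → T d .] }  — reduce
  I10: { [T → + * .] }  — reduce
  I11: { [T → . + *], [T → . Y], [Y → + T . T], [Y → . + T T], [Y → . T d], [Y → . c *], [Y → T . d] }  — shift
  I12: { [Y → + T T .], [Y → T . d] }  — shift, reduce

I4 contains reduce item [T → Y .] and shift items [T → . + *], [Y → . + T T], [Y → . c *] — shift-reduce conflict.
I7 contains reduce item [D → Y T .] and shift item [Y → T . d] — shift-reduce conflict.
I12 contains reduce item [Y → + T T .] and shift item [Y → T . d] — shift-reduce conflict.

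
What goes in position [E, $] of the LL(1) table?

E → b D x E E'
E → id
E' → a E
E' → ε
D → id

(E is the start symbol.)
To find M[E, $], we find productions for E where $ is in the predict set (PREDICT(N → α) = (FIRST(α) \ {ε}) ∪ (FOLLOW(N) if α ⇒* ε)).

E → b D x E E': PREDICT = { 'b' }
E → id: PREDICT = { 'id' }

M[E, $] is empty (no production applies)

Answer: Empty (error entry)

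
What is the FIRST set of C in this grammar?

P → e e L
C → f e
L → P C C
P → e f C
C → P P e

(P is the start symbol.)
FIRST sets of the other non-terminals involved (by the same procedure, iterated to a fixed point):
  FIRST(P) = { 'e' }

From C → f e:
  - f is a terminal: add 'f' and stop
From C → P P e:
  - P is a non-terminal: add FIRST(P) \ {ε} = { 'e' }
    P is not nullable, so stop

Collecting: FIRST(C) = { 'e', 'f' }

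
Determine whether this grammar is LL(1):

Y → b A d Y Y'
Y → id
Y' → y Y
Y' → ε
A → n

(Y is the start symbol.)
A grammar is LL(1) if for each non-terminal N with multiple productions, the predict sets of those productions are pairwise disjoint, where PREDICT(N → α) = (FIRST(α) \ {ε}) ∪ (FOLLOW(N) if α ⇒* ε).

Relevant sets:
  FOLLOW(Y') = { $, 'y' }

For Y:
  PREDICT(Y → b A d Y Y') = { 'b' }
  PREDICT(Y → id) = { 'id' }
For Y':
  PREDICT(Y' → y Y) = { 'y' }
  PREDICT(Y' → ε) = { $, 'y' }
A has a single production, so nothing to check there.

Conflict found: Predict set conflict for Y': { 'y' }
The grammar is NOT LL(1).

Answer: No. Predict set conflict for Y': { 'y' }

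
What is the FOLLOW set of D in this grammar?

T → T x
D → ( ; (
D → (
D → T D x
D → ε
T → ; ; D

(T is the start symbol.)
To compute FOLLOW(D), find every occurrence of D on a right-hand side N → α D β: add FIRST(β) \ {ε}, and if β is empty or nullable also add FOLLOW(N). Iterate to a fixed point.

In D → T D x: D is followed by x, add FIRST(x) \ {ε} = { 'x' }
In T → ; ; D: D is at the end, add FOLLOW(T)

The FOLLOW sets referred to above (computed the same way, to a fixed point):
  FOLLOW(T) = { $, '(', ';', 'x' }

Taking the union: FOLLOW(D) = { $, '(', ';', 'x' }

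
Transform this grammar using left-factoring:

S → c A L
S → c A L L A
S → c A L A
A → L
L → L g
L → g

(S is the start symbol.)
Left-factoring transforms A → αβ₁ | αβ₂ into A → αA' and A' → β₁ | β₂
(α is the longest common prefix among the alternatives). Repeat until
no nonterminal has two alternatives with a common prefix.

Round 1: S has alternatives sharing prefix 'c A L'. Introduce S': S → c A L S'
  Add: S' → ε
  Add: S' → L A
  Add: S' → A

No remaining common prefixes — done.

Resulting grammar:
S → c A L S'
S' → ε
S' → L A
S' → A
A → L
L → L g
L → g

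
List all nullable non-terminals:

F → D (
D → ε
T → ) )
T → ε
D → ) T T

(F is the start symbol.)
ε-productions: D → ε, T → ε
So D, T are immediately nullable.
No further non-terminal can be added: every production for the remaining non-terminals contains a terminal or a non-nullable non-terminal.
Nullable = { 'D', 'T' }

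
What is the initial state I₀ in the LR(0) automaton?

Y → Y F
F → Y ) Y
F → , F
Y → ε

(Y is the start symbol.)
First, augment the grammar with Y' → Y
I₀ = CLOSURE({ [Y' → . Y] }):
  [Y' → . Y] has the dot before Y: add [Y → . Y F], [Y → .]
No further items can be added.

I₀ = { [Y → . Y F], [Y → .], [Y' → . Y] }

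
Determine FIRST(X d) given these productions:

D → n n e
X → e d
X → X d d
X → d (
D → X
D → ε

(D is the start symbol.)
FIRST sets of the non-terminals involved (from the grammar, by fixed-point iteration):
  FIRST(X) = { 'd', 'e' }

To compute FIRST(X d), process the symbols left to right:
Symbol X is a non-terminal. Add FIRST(X) \ {ε} = { 'd', 'e' }
X is not nullable (ε ∉ FIRST(X)), so stop here.
FIRST(X d) = { 'd', 'e' }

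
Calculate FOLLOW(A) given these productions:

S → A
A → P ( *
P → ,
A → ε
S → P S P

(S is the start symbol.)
{ $, ',' }

In S → A: A is at the end, add FOLLOW(S)

The FOLLOW sets referred to above (computed the same way, to a fixed point):
  FOLLOW(S) = { $, ',' }

Taking the union: FOLLOW(A) = { $, ',' }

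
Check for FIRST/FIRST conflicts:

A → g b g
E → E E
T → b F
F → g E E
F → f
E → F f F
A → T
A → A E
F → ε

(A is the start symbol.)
Yes. A → g b g / A → A E on { 'g' }; A → T / A → A E on { 'b' }; E → E E / E → F f F on { 'f', 'g' }

A FIRST/FIRST conflict occurs when two productions N → α and N → β for the same non-terminal have FIRST(α) ∩ FIRST(β) ≠ ∅ (with ε ∈ FIRST of a nullable right-hand side, so two nullable alternatives also conflict).

FIRST sets of the non-terminals at (or reachable through a nullable prefix from) the front of some alternative:
  FIRST(T) = { 'b' }
  FIRST(A) = { 'b', 'g' }
  FIRST(E) = { 'f', 'g' }
  FIRST(F) = { 'f', 'g', ε }

Productions for A:
  A → g b g: FIRST = { 'g' }
  A → T: FIRST = { 'b' }
  A → A E: FIRST = { 'b', 'g' }
Productions for E:
  E → E E: FIRST = { 'f', 'g' }
  E → F f F: FIRST = { 'f', 'g' }
Productions for F:
  F → g E E: FIRST = { 'g' }
  F → f: FIRST = { 'f' }
  F → ε: FIRST = { ε }
T has only one production, so no FIRST/FIRST conflict is possible there.

Conflict for A: A → g b g and A → A E
  Overlap: { 'g' }
Conflict for A: A → T and A → A E
  Overlap: { 'b' }
Conflict for E: E → E E and E → F f F
  Overlap: { 'f', 'g' }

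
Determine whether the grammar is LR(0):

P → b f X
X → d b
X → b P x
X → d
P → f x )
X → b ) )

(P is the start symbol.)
No. Shift-reduce conflict between [X → d .] and [X → d . b]

A grammar is LR(0) if no state in the canonical LR(0) collection has:
  - both a shift item (dot before a terminal) and a complete item (shift-reduce conflict), or
  - two or more complete items (reduce-reduce conflict; the accept item [P' → P .] counts as a complete item here).

Augment with P' → P and build the canonical LR(0) collection (I0 = CLOSURE({[P' → . P]}), then GOTO on every symbol after a dot until no new states appear). It has 15 states:
  I0: { [P → . b f X], [P → . f x )], [P' → . P] }  — shift
  I1: { [P' → P .] }  — accept
  I2: { [P → b . f X] }  — shift
  I3: { [P → f . x )] }  — shift
  I4: { [P → f x . )] }  — shift
  I5: { [P → f x ) .] }  — reduce
  I6: { [P → b f . X], [X → . b ) )], [X → . b P x], [X → . d b], [X → . d] }  — shift
  I7: { [P → b f X .] }  — reduce
  I8: { [P → . b f X], [P → . f x )], [X → b . ) )], [X → b . P x] }  — shift
  I9: { [X → d . b], [X → d .] }  — shift, reduce
  I10: { [X → d b .] }  — reduce
  I11: { [X → b ) . )] }  — shift
  I12: { [X → b P . x] }  — shift
  I13: { [X → b P x .] }  — reduce
  I14: { [X → b ) ) .] }  — reduce

Conflict in state I9:
  Shift-reduce conflict between [X → d .] and [X → d . b]
So the grammar is NOT LR(0).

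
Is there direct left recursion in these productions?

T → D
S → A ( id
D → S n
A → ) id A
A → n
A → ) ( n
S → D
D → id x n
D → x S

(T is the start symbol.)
No direct left recursion

Direct left recursion occurs when N → N α for some non-terminal N (the right-hand side begins with the left-hand side itself).

T → D: starts with D
S → A ( id: starts with A
D → S n: starts with S
A → ) id A: starts with ')'
A → n: starts with n
A → ) ( n: starts with ')'
S → D: starts with D
D → id x n: starts with id
D → x S: starts with x

No direct left recursion found.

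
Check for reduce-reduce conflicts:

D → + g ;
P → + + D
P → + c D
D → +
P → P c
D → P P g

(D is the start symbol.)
Augment with D' → D and build the canonical LR(0) collection (I0 = CLOSURE({[D' → . D]}), then GOTO on every symbol after a dot until no new states appear). It has 14 states:
  I0: { [D → . + g ;], [D → . +], [D → . P P g], [D' → . D], [P → . + + D], [P → . + c D], [P → . P c] }  — shift
  I1: { [D → + . g ;], [D → + .], [P → + . + D], [P → + . c D] }  — shift, reduce
  I2: { [D' → D .] }  — accept
  I3: { [D → P . P g], [P → . + + D], [P → . + c D], [P → . P c], [P → P . c] }  — shift
  I4: { [P → + . + D], [P → + . c D] }  — shift
  I5: { [D → P P . g], [P → P . c] }  — shift
  I6: { [P → P c .] }  — reduce
  I7: { [D → P P g .] }  — reduce
  I8: { [D → . + g ;], [D → . +], [D → . P P g], [P → + + . D], [P → . + + D], [P → . + c D], [P → . P c] }  — shift
  I9: { [D → . + g ;], [D → . +], [D → . P P g], [P → + c . D], [P → . + + D], [P → . + c D], [P → . P c] }  — shift
  I10: { [P → + c D .] }  — reduce
  I11: { [P → + + D .] }  — reduce
  I12: { [D → + g . ;] }  — shift
  I13: { [D → + g ; .] }  — reduce

No state contains more than one complete item.

Answer: No reduce-reduce conflicts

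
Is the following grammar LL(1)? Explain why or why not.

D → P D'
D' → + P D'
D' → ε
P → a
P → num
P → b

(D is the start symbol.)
A grammar is LL(1) if for each non-terminal N with multiple productions, the predict sets of those productions are pairwise disjoint, where PREDICT(N → α) = (FIRST(α) \ {ε}) ∪ (FOLLOW(N) if α ⇒* ε).

Relevant sets:
  FOLLOW(D') = { $ }

For D':
  PREDICT(D' → '+' P D') = { '+' }
  PREDICT(D' → ε) = { $ }
For P:
  PREDICT(P → a) = { 'a' }
  PREDICT(P → num) = { 'num' }
  PREDICT(P → b) = { 'b' }
D has a single production, so nothing to check there.

All predict sets are disjoint. The grammar IS LL(1).

Answer: Yes, the grammar is LL(1).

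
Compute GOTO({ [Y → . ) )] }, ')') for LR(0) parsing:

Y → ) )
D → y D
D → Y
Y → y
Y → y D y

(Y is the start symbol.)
GOTO(I, ')') = CLOSURE({ [A → αX.β] : [A → α.Xβ] ∈ I, X = ')' })

Items with dot before ')', with the dot advanced:
  [Y → . ) )] → [Y → ) . )]
Closure adds nothing (no advanced item has the dot before a non-terminal).

GOTO = { [Y → ) . )] }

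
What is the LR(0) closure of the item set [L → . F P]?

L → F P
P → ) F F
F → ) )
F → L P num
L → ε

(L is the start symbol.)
{ [F → . ) )], [F → . L P num], [L → . F P], [L → .] }

To compute CLOSURE, for each item [A → α.Bβ] where B is a non-terminal, add [B → .γ] for all productions B → γ; repeat for the newly added items until nothing changes.

Start with: [L → . F P]
  [L → . F P] has the dot before F: add [F → . ) )], [F → . L P num]
  [F → . L P num] has the dot before L: add [L → .]
No further items can be added.

CLOSURE = { [F → . ) )], [F → . L P num], [L → . F P], [L → .] }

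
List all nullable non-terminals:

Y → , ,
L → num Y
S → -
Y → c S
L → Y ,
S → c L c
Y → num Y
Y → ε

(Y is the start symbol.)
A non-terminal is nullable if it can derive ε (the empty string): either it has an ε-production, or it has a production whose right-hand side consists entirely of nullable non-terminals.

ε-productions: Y → ε
So Y is immediately nullable.
No further non-terminal can be added: every production for the remaining non-terminals contains a terminal or a non-nullable non-terminal.
Nullable = { 'Y' }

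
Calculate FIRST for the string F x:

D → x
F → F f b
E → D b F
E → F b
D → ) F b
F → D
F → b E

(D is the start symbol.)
{ ')', 'b', 'x' }

FIRST sets of the non-terminals involved (from the grammar, by fixed-point iteration):
  FIRST(F) = { ')', 'b', 'x' }

To compute FIRST(F x), process the symbols left to right:
Symbol F is a non-terminal. Add FIRST(F) \ {ε} = { ')', 'b', 'x' }
F is not nullable (ε ∉ FIRST(F)), so stop here.
FIRST(F x) = { ')', 'b', 'x' }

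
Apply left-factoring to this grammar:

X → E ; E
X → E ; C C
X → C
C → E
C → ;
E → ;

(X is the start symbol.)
X → E ; X'
X' → E
X' → C C
X → C
C → E
C → ;
E → ;

Left-factoring transforms A → αβ₁ | αβ₂ into A → αA' and A' → β₁ | β₂
(α is the longest common prefix among the alternatives). Repeat until
no nonterminal has two alternatives with a common prefix.

Round 1: X has alternatives sharing prefix 'E ;'. Introduce X': X → E ; X'
  Add: X' → E
  Add: X' → C C

No remaining common prefixes — done.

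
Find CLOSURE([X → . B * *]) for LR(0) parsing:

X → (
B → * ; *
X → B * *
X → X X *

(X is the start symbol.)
{ [B → . * ; *], [X → . B * *] }

To compute CLOSURE, for each item [A → α.Bβ] where B is a non-terminal, add [B → .γ] for all productions B → γ; repeat for the newly added items until nothing changes.

Start with: [X → . B * *]
  [X → . B * *] has the dot before B: add [B → . * ; *]
No further items can be added.

CLOSURE = { [B → . * ; *], [X → . B * *] }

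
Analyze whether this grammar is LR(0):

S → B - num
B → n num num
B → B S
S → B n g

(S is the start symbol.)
Augment with S' → S and build the canonical LR(0) collection (I0 = CLOSURE({[S' → . S]}), then GOTO on every symbol after a dot until no new states appear). It has 11 states:
  I0: { [B → . B S], [B → . n num num], [S → . B - num], [S → . B n g], [S' → . S] }  — shift
  I1: { [B → . B S], [B → . n num num], [B → B . S], [S → . B - num], [S → . B n g], [S → B . - num], [S → B . n g] }  — shift
  I2: { [S' → S .] }  — accept
  I3: { [B → n . num num] }  — shift
  I4: { [B → n num . num] }  — shift
  I5: { [B → n num num .] }  — reduce
  I6: { [S → B - . num] }  — shift
  I7: { [B → B S .] }  — reduce
  I8: { [B → n . num num], [S → B n . g] }  — shift
  I9: { [S → B n g .] }  — reduce
  I10: { [S → B - num .] }  — reduce

Every state is either a pure shift/goto state or contains exactly one complete item and nothing to shift — no conflicts. The grammar is LR(0).

Answer: Yes, the grammar is LR(0)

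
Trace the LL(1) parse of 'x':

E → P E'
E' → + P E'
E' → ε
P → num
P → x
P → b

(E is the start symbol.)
LL(1) parsing maintains a stack (initially the start symbol over $) and the input. At each step: if the stack top is a terminal, match it against the current input token; if it is a non-terminal N, replace it with the RHS of M[N, lookahead] (the unique production whose predict set contains the lookahead).

Stack is shown with the top on the left.

Stack   Input  Action
---------------------
E $     x $    output E → P E'
P E' $  x $    output P → x
x E' $  x $    match 'x'
E' $    $      output E' → ε
$       $      accept

The string is accepted.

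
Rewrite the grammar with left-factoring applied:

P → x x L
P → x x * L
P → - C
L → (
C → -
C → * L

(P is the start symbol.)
Left-factoring transforms A → αβ₁ | αβ₂ into A → αA' and A' → β₁ | β₂
(α is the longest common prefix among the alternatives). Repeat until
no nonterminal has two alternatives with a common prefix.

Round 1: P has alternatives sharing prefix 'x x'. Introduce P': P → x x P'
  Add: P' → L
  Add: P' → * L

No remaining common prefixes — done.

Resulting grammar:
P → x x P'
P' → L
P' → * L
P → - C
L → (
C → -
C → * L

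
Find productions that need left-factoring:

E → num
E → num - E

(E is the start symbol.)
Left-factoring is needed when two productions for the same non-terminal
share a common prefix on the right-hand side.

Productions for E:
  E → num
  E → num - E

Found common prefix 'num' in productions for E

Answer: Yes, E has productions with common prefix 'num'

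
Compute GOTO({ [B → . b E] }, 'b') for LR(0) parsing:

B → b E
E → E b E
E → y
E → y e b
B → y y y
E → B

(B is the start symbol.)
GOTO(I, 'b') = CLOSURE({ [A → αX.β] : [A → α.Xβ] ∈ I, X = 'b' })

Items with dot before 'b', with the dot advanced:
  [B → . b E] → [B → b . E]
Closure of the advanced items:
  [B → b . E] has the dot before E: add [E → . E b E], [E → . y], [E → . y e b], [E → . B]
  [E → . B] has the dot before B: add [B → . b E], [B → . y y y]

GOTO = { [B → . b E], [B → . y y y], [B → b . E], [E → . B], [E → . E b E], [E → . y e b], [E → . y] }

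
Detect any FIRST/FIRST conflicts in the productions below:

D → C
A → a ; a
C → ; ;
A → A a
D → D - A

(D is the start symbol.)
A FIRST/FIRST conflict occurs when two productions N → α and N → β for the same non-terminal have FIRST(α) ∩ FIRST(β) ≠ ∅ (with ε ∈ FIRST of a nullable right-hand side, so two nullable alternatives also conflict).

FIRST sets of the non-terminals at (or reachable through a nullable prefix from) the front of some alternative:
  FIRST(C) = { ';' }
  FIRST(D) = { ';' }
  FIRST(A) = { 'a' }

Productions for D:
  D → C: FIRST = { ';' }
  D → D - A: FIRST = { ';' }
Productions for A:
  A → a ; a: FIRST = { 'a' }
  A → A a: FIRST = { 'a' }
C has only one production, so no FIRST/FIRST conflict is possible there.

Conflict for D: D → C and D → D - A
  Overlap: { ';' }
Conflict for A: A → a ; a and A → A a
  Overlap: { 'a' }

Answer: Yes. D → C / D → D '-' A on { ';' }; A → a ';' a / A → A a on { 'a' }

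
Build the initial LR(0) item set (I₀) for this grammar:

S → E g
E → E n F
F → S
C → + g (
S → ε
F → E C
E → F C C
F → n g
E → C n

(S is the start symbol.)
{ [C → . + g (], [E → . C n], [E → . E n F], [E → . F C C], [F → . E C], [F → . S], [F → . n g], [S → . E g], [S → .], [S' → . S] }

First, augment the grammar with S' → S
I₀ = CLOSURE({ [S' → . S] }):
  [S' → . S] has the dot before S: add [S → . E g], [S → .]
  [S → . E g] has the dot before E: add [E → . E n F], [E → . F C C], [E → . C n]
  [E → . F C C] has the dot before F: add [F → . S], [F → . E C], [F → . n g]
  [E → . C n] has the dot before C: add [C → . + g (]
No further items can be added.

I₀ = { [C → . + g (], [E → . C n], [E → . E n F], [E → . F C C], [F → . E C], [F → . S], [F → . n g], [S → . E g], [S → .], [S' → . S] }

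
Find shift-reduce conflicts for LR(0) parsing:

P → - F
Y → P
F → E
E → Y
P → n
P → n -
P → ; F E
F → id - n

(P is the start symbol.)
Yes — I4: [P → n .] vs [P → n . -]

A shift-reduce conflict occurs when an LR(0) state has both:
  - a complete (reduce) item [A → α .] (dot at the end), and
  - a shift item [B → β . c γ] (dot before a terminal).

Augment with P' → P and build the canonical LR(0) collection (I0 = CLOSURE({[P' → . P]}), then GOTO on every symbol after a dot until no new states appear). It has 15 states:
  I0: { [P → . - F], [P → . ; F E], [P → . n -], [P → . n], [P' → . P] }  — shift
  I1: { [E → . Y], [F → . E], [F → . id - n], [P → - . F], [P → . - F], [P → . ; F E], [P → . n -], [P → . n], [Y → . P] }  — shift
  I2: { [E → . Y], [F → . E], [F → . id - n], [P → . - F], [P → . ; F E], [P → . n -], [P → . n], [P → ; . F E], [Y → . P] }  — shift
  I3: { [P' → P .] }  — accept
  I4: { [P → n . -], [P → n .] }  — shift, reduce
  I5: { [P → n - .] }  — reduce
  I6: { [F → E .] }  — reduce
  I7: { [E → . Y], [P → . - F], [P → . ; F E], [P → . n -], [P → . n], [P → ; F . E], [Y → . P] }  — shift
  I8: { [Y → P .] }  — reduce
  I9: { [E → Y .] }  — reduce
  I10: { [F → id . - n] }  — shift
  I11: { [F → id - . n] }  — shift
  I12: { [F → id - n .] }  — reduce
  I13: { [P → ; F E .] }  — reduce
  I14: { [P → - F .] }  — reduce

I4 contains reduce item [P → n .] and shift item [P → n . -] — shift-reduce conflict.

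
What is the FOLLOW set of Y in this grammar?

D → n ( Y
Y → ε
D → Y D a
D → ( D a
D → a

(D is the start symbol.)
{ $, '(', 'a', 'n' }

In D → n ( Y: Y is at the end, add FOLLOW(D)
In D → Y D a: Y is followed by D a, add FIRST(D a) \ {ε} = { '(', 'a', 'n' }

The FOLLOW sets referred to above (computed the same way, to a fixed point):
  FOLLOW(D) = { $, 'a' }

Taking the union: FOLLOW(Y) = { $, '(', 'a', 'n' }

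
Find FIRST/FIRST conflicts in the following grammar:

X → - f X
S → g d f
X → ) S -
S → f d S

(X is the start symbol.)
No FIRST/FIRST conflicts.

A FIRST/FIRST conflict occurs when two productions N → α and N → β for the same non-terminal have FIRST(α) ∩ FIRST(β) ≠ ∅ (with ε ∈ FIRST of a nullable right-hand side, so two nullable alternatives also conflict).

Productions for X:
  X → - f X: FIRST = { '-' }
  X → ) S -: FIRST = { ')' }
Productions for S:
  S → g d f: FIRST = { 'g' }
  S → f d S: FIRST = { 'f' }

All alternatives of each non-terminal have pairwise disjoint FIRST sets.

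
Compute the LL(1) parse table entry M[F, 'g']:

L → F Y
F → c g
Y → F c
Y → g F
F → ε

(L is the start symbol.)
To find M[F, 'g'], we find productions for F where 'g' is in the predict set (PREDICT(N → α) = (FIRST(α) \ {ε}) ∪ (FOLLOW(N) if α ⇒* ε)).

Relevant sets:
  FOLLOW(F) = { $, 'c', 'g' }

F → c g: PREDICT = { 'c' }
F → ε: PREDICT = { $, 'c', 'g' }
  'g' is in predict set, so this production goes in M[F, 'g']

M[F, 'g'] = F → ε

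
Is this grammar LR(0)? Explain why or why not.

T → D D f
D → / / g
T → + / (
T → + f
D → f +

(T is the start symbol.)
Yes, the grammar is LR(0)

A grammar is LR(0) if no state in the canonical LR(0) collection has:
  - both a shift item (dot before a terminal) and a complete item (shift-reduce conflict), or
  - two or more complete items (reduce-reduce conflict; the accept item [T' → T .] counts as a complete item here).

Augment with T' → T and build the canonical LR(0) collection (I0 = CLOSURE({[T' → . T]}), then GOTO on every symbol after a dot until no new states appear). It has 14 states:
  I0: { [D → . / / g], [D → . f +], [T → . + / (], [T → . + f], [T → . D D f], [T' → . T] }  — shift
  I1: { [T → + . / (], [T → + . f] }  — shift
  I2: { [D → / . / g] }  — shift
  I3: { [D → . / / g], [D → . f +], [T → D . D f] }  — shift
  I4: { [T' → T .] }  — accept
  I5: { [D → f . +] }  — shift
  I6: { [D → f + .] }  — reduce
  I7: { [T → D D . f] }  — shift
  I8: { [T → D D f .] }  — reduce
  I9: { [D → / / . g] }  — shift
  I10: { [D → / / g .] }  — reduce
  I11: { [T → + / . (] }  — shift
  I12: { [T → + f .] }  — reduce
  I13: { [T → + / ( .] }  — reduce

Every state is either a pure shift/goto state or contains exactly one complete item and nothing to shift — no conflicts. The grammar is LR(0).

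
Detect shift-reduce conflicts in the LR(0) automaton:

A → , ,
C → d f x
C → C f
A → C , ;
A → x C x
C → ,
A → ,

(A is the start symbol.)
Yes — I1: [A → , .] vs [A → , . ,]

A shift-reduce conflict occurs when an LR(0) state has both:
  - a complete (reduce) item [A → α .] (dot at the end), and
  - a shift item [B → β . c γ] (dot before a terminal).

Augment with A' → A and build the canonical LR(0) collection (I0 = CLOSURE({[A' → . A]}), then GOTO on every symbol after a dot until no new states appear). It has 15 states:
  I0: { [A → . , ,], [A → . ,], [A → . C , ;], [A → . x C x], [A' → . A], [C → . ,], [C → . C f], [C → . d f x] }  — shift
  I1: { [A → , . ,], [A → , .], [C → , .] }  — shift, 2 reduces
  I2: { [A' → A .] }  — accept
  I3: { [A → C . , ;], [C → C . f] }  — shift
  I4: { [C → d . f x] }  — shift
  I5: { [A → x . C x], [C → . ,], [C → . C f], [C → . d f x] }  — shift
  I6: { [C → , .] }  — reduce
  I7: { [A → x C . x], [C → C . f] }  — shift
  I8: { [C → C f .] }  — reduce
  I9: { [A → x C x .] }  — reduce
  I10: { [C → d f . x] }  — shift
  I11: { [C → d f x .] }  — reduce
  I12: { [A → C , . ;] }  — shift
  I13: { [A → C , ; .] }  — reduce
  I14: { [A → , , .] }  — reduce

I1 contains reduce items [A → , .], [C → , .] and shift item [A → , . ,] — shift-reduce conflict.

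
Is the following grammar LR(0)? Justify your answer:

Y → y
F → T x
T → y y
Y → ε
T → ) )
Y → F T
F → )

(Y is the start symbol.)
No. Shift-reduce conflict between [Y → .] and [F → . )]

Augment with Y' → Y and build the canonical LR(0) collection (I0 = CLOSURE({[Y' → . Y]}), then GOTO on every symbol after a dot until no new states appear). It has 12 states:
  I0: { [F → . )], [F → . T x], [T → . ) )], [T → . y y], [Y → . F T], [Y → . y], [Y → .], [Y' → . Y] }  — shift, reduce
  I1: { [F → ) .], [T → ) . )] }  — shift, reduce
  I2: { [T → . ) )], [T → . y y], [Y → F . T] }  — shift
  I3: { [F → T . x] }  — shift
  I4: { [Y' → Y .] }  — accept
  I5: { [T → y . y], [Y → y .] }  — shift, reduce
  I6: { [T → y y .] }  — reduce
  I7: { [F → T x .] }  — reduce
  I8: { [T → ) . )] }  — shift
  I9: { [Y → F T .] }  — reduce
  I10: { [T → y . y] }  — shift
  I11: { [T → ) ) .] }  — reduce

Conflict in state I0:
  Shift-reduce conflict between [Y → .] and [F → . )]
So the grammar is NOT LR(0).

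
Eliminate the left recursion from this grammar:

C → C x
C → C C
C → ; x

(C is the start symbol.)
C is directly left-recursive. The standard transformation for
  A → A α₁ | ... | A α_m | β₁ | ... | β_n
is
  A  → β₁ A' | ... | β_n A'
  A' → α₁ A' | ... | α_m A' | ε

C → ; x becomes C → ; x C'
C → C x becomes C' → x C'
C → C C becomes C' → C C'
Add C' → ε

Resulting grammar:
C → ; x C'
C' → x C'
C' → C C'
C' → ε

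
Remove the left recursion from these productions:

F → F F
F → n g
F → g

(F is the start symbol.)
F → n g F'
F → g F'
F' → F F'
F' → ε

F is directly left-recursive. The standard transformation for
  A → A α₁ | ... | A α_m | β₁ | ... | β_n
is
  A  → β₁ A' | ... | β_n A'
  A' → α₁ A' | ... | α_m A' | ε

F → n g becomes F → n g F'
F → g becomes F → g F'
F → F F becomes F' → F F'
Add F' → ε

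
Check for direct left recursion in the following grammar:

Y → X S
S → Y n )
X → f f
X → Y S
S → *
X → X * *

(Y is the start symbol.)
Direct left recursion occurs when N → N α for some non-terminal N (the right-hand side begins with the left-hand side itself).

Y → X S: starts with X
S → Y n ): starts with Y
X → f f: starts with f
X → Y S: starts with Y
S → *: starts with '*'
X → X * *: LEFT RECURSIVE (starts with X)

The grammar has direct left recursion on: X.

Answer: Yes, X is left-recursive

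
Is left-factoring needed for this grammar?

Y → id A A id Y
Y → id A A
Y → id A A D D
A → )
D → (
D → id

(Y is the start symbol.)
Yes, Y has productions with common prefix 'id A A'

Left-factoring is needed when two productions for the same non-terminal
share a common prefix on the right-hand side.

Productions for Y:
  Y → id A A id Y
  Y → id A A
  Y → id A A D D
Productions for D:
  D → (
  D → id

Found common prefix 'id A A' in productions for Y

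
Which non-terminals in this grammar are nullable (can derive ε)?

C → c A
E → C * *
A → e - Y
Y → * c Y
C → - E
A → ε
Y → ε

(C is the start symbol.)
{ 'A', 'Y' }

ε-productions: A → ε, Y → ε
So A, Y are immediately nullable.
No further non-terminal can be added: every production for the remaining non-terminals contains a terminal or a non-nullable non-terminal.
Nullable = { 'A', 'Y' }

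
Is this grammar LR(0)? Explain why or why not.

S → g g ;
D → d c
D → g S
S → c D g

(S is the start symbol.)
Yes, the grammar is LR(0)

A grammar is LR(0) if no state in the canonical LR(0) collection has:
  - both a shift item (dot before a terminal) and a complete item (shift-reduce conflict), or
  - two or more complete items (reduce-reduce conflict; the accept item [S' → S .] counts as a complete item here).

Augment with S' → S and build the canonical LR(0) collection (I0 = CLOSURE({[S' → . S]}), then GOTO on every symbol after a dot until no new states appear). It has 12 states:
  I0: { [S → . c D g], [S → . g g ;], [S' → . S] }  — shift
  I1: { [S' → S .] }  — accept
  I2: { [D → . d c], [D → . g S], [S → c . D g] }  — shift
  I3: { [S → g . g ;] }  — shift
  I4: { [S → g g . ;] }  — shift
  I5: { [S → g g ; .] }  — reduce
  I6: { [S → c D . g] }  — shift
  I7: { [D → d . c] }  — shift
  I8: { [D → g . S], [S → . c D g], [S → . g g ;] }  — shift
  I9: { [D → g S .] }  — reduce
  I10: { [D → d c .] }  — reduce
  I11: { [S → c D g .] }  — reduce

Every state is either a pure shift/goto state or contains exactly one complete item and nothing to shift — no conflicts. The grammar is LR(0).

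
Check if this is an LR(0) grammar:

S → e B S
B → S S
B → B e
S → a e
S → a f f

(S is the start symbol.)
No. Shift-reduce conflict between [B → B e .] and [S → . a e]

A grammar is LR(0) if no state in the canonical LR(0) collection has:
  - both a shift item (dot before a terminal) and a complete item (shift-reduce conflict), or
  - two or more complete items (reduce-reduce conflict; the accept item [S' → S .] counts as a complete item here).

Augment with S' → S and build the canonical LR(0) collection (I0 = CLOSURE({[S' → . S]}), then GOTO on every symbol after a dot until no new states appear). It has 12 states:
  I0: { [S → . a e], [S → . a f f], [S → . e B S], [S' → . S] }  — shift
  I1: { [S' → S .] }  — accept
  I2: { [S → a . e], [S → a . f f] }  — shift
  I3: { [B → . B e], [B → . S S], [S → . a e], [S → . a f f], [S → . e B S], [S → e . B S] }  — shift
  I4: { [B → B . e], [S → . a e], [S → . a f f], [S → . e B S], [S → e B . S] }  — shift
  I5: { [B → S . S], [S → . a e], [S → . a f f], [S → . e B S] }  — shift
  I6: { [B → S S .] }  — reduce
  I7: { [S → e B S .] }  — reduce
  I8: { [B → . B e], [B → . S S], [B → B e .], [S → . a e], [S → . a f f], [S → . e B S], [S → e . B S] }  — shift, reduce
  I9: { [S → a e .] }  — reduce
  I10: { [S → a f . f] }  — shift
  I11: { [S → a f f .] }  — reduce

Conflict in state I8:
  Shift-reduce conflict between [B → B e .] and [S → . a e]
So the grammar is NOT LR(0).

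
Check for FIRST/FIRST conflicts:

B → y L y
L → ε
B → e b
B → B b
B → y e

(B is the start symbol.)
A FIRST/FIRST conflict occurs when two productions N → α and N → β for the same non-terminal have FIRST(α) ∩ FIRST(β) ≠ ∅ (with ε ∈ FIRST of a nullable right-hand side, so two nullable alternatives also conflict).

FIRST sets of the non-terminals at (or reachable through a nullable prefix from) the front of some alternative:
  FIRST(B) = { 'e', 'y' }

Productions for B:
  B → y L y: FIRST = { 'y' }
  B → e b: FIRST = { 'e' }
  B → B b: FIRST = { 'e', 'y' }
  B → y e: FIRST = { 'y' }
L has only one production, so no FIRST/FIRST conflict is possible there.

Conflict for B: B → y L y and B → B b
  Overlap: { 'y' }
Conflict for B: B → y L y and B → y e
  Overlap: { 'y' }
Conflict for B: B → e b and B → B b
  Overlap: { 'e' }
Conflict for B: B → B b and B → y e
  Overlap: { 'y' }

Answer: Yes. B → y L y / B → B b on { 'y' }; B → y L y / B → y e on { 'y' }; B → e b / B → B b on { 'e' }; B → B b / B → y e on { 'y' }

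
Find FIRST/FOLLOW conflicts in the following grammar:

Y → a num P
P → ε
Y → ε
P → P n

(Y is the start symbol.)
Yes. P → P n with FOLLOW(P) on { 'n' }

A FIRST/FOLLOW conflict occurs when a non-terminal N has a nullable alternative N → β (β ⇒* ε) and another alternative N → α with FIRST(α) ∩ FOLLOW(N) ≠ ∅: on such a lookahead the parser cannot decide between expanding α and letting N vanish via β.

Nullable non-terminals: P, Y.
FIRST sets used below: FIRST(P) = { 'n', ε }

P: nullable alternative(s) P → ε; FOLLOW(P) = { $, 'n' }
  P → ε: FIRST \ {ε} = { } — this is the only nullable alternative, skip
  P → P n: FIRST \ {ε} = { 'n' } — overlaps FOLLOW(P) on { 'n' }: CONFLICT

Y: nullable alternative(s) Y → ε; FOLLOW(Y) = { $ }
  Y → a num P: FIRST \ {ε} = { 'a' } — disjoint from FOLLOW(Y)
  Y → ε: FIRST \ {ε} = { } — this is the only nullable alternative, skip

So the grammar has 1 FIRST/FOLLOW conflict (marked CONFLICT above).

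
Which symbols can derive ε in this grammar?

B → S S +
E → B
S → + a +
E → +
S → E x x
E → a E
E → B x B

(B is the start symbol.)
None

There are no ε-productions, so no non-terminal can derive ε.
No non-terminals are nullable.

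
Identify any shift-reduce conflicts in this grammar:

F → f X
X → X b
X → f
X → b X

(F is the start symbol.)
Yes — I3: [F → f X .] vs [X → X . b]; I6: [X → b X .] vs [X → X . b]

A shift-reduce conflict occurs when an LR(0) state has both:
  - a complete (reduce) item [A → α .] (dot at the end), and
  - a shift item [B → β . c γ] (dot before a terminal).

Augment with F' → F and build the canonical LR(0) collection (I0 = CLOSURE({[F' → . F]}), then GOTO on every symbol after a dot until no new states appear). It has 8 states:
  I0: { [F → . f X], [F' → . F] }  — shift
  I1: { [F' → F .] }  — accept
  I2: { [F → f . X], [X → . X b], [X → . b X], [X → . f] }  — shift
  I3: { [F → f X .], [X → X . b] }  — shift, reduce
  I4: { [X → . X b], [X → . b X], [X → . f], [X → b . X] }  — shift
  I5: { [X → f .] }  — reduce
  I6: { [X → X . b], [X → b X .] }  — shift, reduce
  I7: { [X → X b .] }  — reduce

I3 contains reduce item [F → f X .] and shift item [X → X . b] — shift-reduce conflict.
I6 contains reduce item [X → b X .] and shift item [X → X . b] — shift-reduce conflict.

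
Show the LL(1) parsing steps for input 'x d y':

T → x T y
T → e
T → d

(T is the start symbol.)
LL(1) parsing maintains a stack (initially the start symbol over $) and the input. At each step: if the stack top is a terminal, match it against the current input token; if it is a non-terminal N, replace it with the RHS of M[N, lookahead] (the unique production whose predict set contains the lookahead).

Stack is shown with the top on the left.

Stack    Input    Action
------------------------
T $      x d y $  output T → x T y
x T y $  x d y $  match 'x'
T y $    d y $    output T → d
d y $    d y $    match 'd'
y $      y $      match 'y'
$        $        accept

The string is accepted.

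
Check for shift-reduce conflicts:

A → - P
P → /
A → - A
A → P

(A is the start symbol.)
Augment with A' → A and build the canonical LR(0) collection (I0 = CLOSURE({[A' → . A]}), then GOTO on every symbol after a dot until no new states appear). It has 7 states:
  I0: { [A → . - A], [A → . - P], [A → . P], [A' → . A], [P → . /] }  — shift
  I1: { [A → - . A], [A → - . P], [A → . - A], [A → . - P], [A → . P], [P → . /] }  — shift
  I2: { [P → / .] }  — reduce
  I3: { [A' → A .] }  — accept
  I4: { [A → P .] }  — reduce
  I5: { [A → - A .] }  — reduce
  I6: { [A → - P .], [A → P .] }  — 2 reduces

No state contains both a complete item and a shift item.

Answer: No shift-reduce conflicts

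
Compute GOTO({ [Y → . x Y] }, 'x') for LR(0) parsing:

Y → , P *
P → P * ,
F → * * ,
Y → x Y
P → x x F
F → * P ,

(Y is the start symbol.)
{ [Y → . , P *], [Y → . x Y], [Y → x . Y] }

GOTO(I, 'x') = CLOSURE({ [A → αX.β] : [A → α.Xβ] ∈ I, X = 'x' })

Items with dot before 'x', with the dot advanced:
  [Y → . x Y] → [Y → x . Y]
Closure of the advanced items:
  [Y → x . Y] has the dot before Y: add [Y → . , P *], [Y → . x Y]

GOTO = { [Y → . , P *], [Y → . x Y], [Y → x . Y] }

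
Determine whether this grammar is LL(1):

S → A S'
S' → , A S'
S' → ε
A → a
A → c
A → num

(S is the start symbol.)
Yes, the grammar is LL(1).

Relevant sets:
  FOLLOW(S') = { $ }

For S':
  PREDICT(S' → ',' A S') = { ',' }
  PREDICT(S' → ε) = { $ }
For A:
  PREDICT(A → a) = { 'a' }
  PREDICT(A → c) = { 'c' }
  PREDICT(A → num) = { 'num' }
S has a single production, so nothing to check there.

All predict sets are disjoint. The grammar IS LL(1).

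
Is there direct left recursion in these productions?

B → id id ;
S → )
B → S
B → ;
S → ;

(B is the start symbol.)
B → id id ;: starts with id
S → ): starts with ')'
B → S: starts with S
B → ;: starts with ';'
S → ;: starts with ';'

No direct left recursion found.

Answer: No direct left recursion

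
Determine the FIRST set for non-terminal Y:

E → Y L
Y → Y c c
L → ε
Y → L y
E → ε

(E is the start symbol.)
{ 'y' }

To compute FIRST(Y), examine every production with Y on the left-hand side, reading each right-hand side left to right until a non-nullable symbol is reached.

FIRST sets of the other non-terminals involved (by the same procedure, iterated to a fixed point):
  FIRST(L) = { ε }

From Y → Y c c:
  - Y is the symbol being defined: contributes nothing new
    Y is not nullable, so stop
From Y → L y:
  - L is a non-terminal: add FIRST(L) \ {ε} = { }
    L is nullable, so continue to the next symbol
  - y is a terminal: add 'y' and stop

Collecting: FIRST(Y) = { 'y' }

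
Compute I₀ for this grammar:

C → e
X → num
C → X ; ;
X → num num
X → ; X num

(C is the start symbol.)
First, augment the grammar with C' → C
I₀ = CLOSURE({ [C' → . C] }):
  [C' → . C] has the dot before C: add [C → . e], [C → . X ; ;]
  [C → . X ; ;] has the dot before X: add [X → . num], [X → . num num], [X → . ; X num]
No further items can be added.

I₀ = { [C → . X ; ;], [C → . e], [C' → . C], [X → . ; X num], [X → . num num], [X → . num] }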